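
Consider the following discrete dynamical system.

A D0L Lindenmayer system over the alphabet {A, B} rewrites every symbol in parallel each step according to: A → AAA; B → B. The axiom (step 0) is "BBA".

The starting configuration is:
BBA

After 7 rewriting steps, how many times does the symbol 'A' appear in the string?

0) BBA
1) BBAAA
2) BBAAAAAAAAA
3) BBAAAAAAAAAAAAAAAAAAAAAAAAAAA
4) BBAAAAAAAAAAAAAAAAAAAAAAAAAAAAAAAAAAAAAAAAAAAAAAAAAAAAAAAAAAAAAAAAAAAAAAAAAAAAAAAAA
5) BBAAAAAAAAAAAAAAAAAAAAAAAAAAAAAAAAAAAAAAAAAAAAAAAAAAAAAAAA…AAAAAAAAAAAAAAAAAAAAAAAAAAAAAAAAAAAAAAAAAAAAAAAAAAAAAAAAAA  (len 245)
6) BBAAAAAAAAAAAAAAAAAAAAAAAAAAAAAAAAAAAAAAAAAAAAAAAAAAAAAAAA…AAAAAAAAAAAAAAAAAAAAAAAAAAAAAAAAAAAAAAAAAAAAAAAAAAAAAAAAAA  (len 731)
7) BBAAAAAAAAAAAAAAAAAAAAAAAAAAAAAAAAAAAAAAAAAAAAAAAAAAAAAAAA…AAAAAAAAAAAAAAAAAAAAAAAAAAAAAAAAAAAAAAAAAAAAAAAAAAAAAAAAAA  (len 2189)

2187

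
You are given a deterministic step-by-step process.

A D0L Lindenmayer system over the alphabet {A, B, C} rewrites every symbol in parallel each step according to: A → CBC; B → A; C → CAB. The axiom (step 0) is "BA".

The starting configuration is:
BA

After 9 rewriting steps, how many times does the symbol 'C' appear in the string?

1970

t=0: BA
t=1: ACBC
t=2: CBCCABACAB
t=3: CABACABCABCBCACBCCABCBCA
t=4: CABCBCACBCCABCBCACABCBCACABACABCBCCABACABCABCBCACABACABCBC
t=5: CABCBCACABACABCBCCABACABCABCBCACABACABCBCCABCBCACABACABCBC…CABCBCACBCCABCBCACABCBCACABACABCBCCABCBCACBCCABCBCACABACAB  (len 140)
t=6: CABCBCACABACABCBCCABCBCACBCCABCBCACABACABCABCBCACBCCABCBCA…CABCBCACABACABCBCCABACABCABCBCACABACABCBCCABCBCACBCCABCBCA  (len 338)
t=7: CABCBCACABACABCBCCABCBCACBCCABCBCACABACABCABCBCACABACABCBC…CBCCABCBCACABACABCABCBCACABACABCBCCABACABCABCBCACABACABCBC  (len 816)
t=8: CABCBCACABACABCBCCABCBCACBCCABCBCACABACABCABCBCACABACABCBC…CABCBCACBCCABCBCACABCBCACABACABCBCCABCBCACBCCABCBCACABACAB  (len 1970)
t=9: CABCBCACABACABCBCCABCBCACBCCABCBCACABACABCABCBCACABACABCBC…CABCBCACABACABCBCCABACABCABCBCACABACABCBCCABCBCACBCCABCBCA  (len 4756)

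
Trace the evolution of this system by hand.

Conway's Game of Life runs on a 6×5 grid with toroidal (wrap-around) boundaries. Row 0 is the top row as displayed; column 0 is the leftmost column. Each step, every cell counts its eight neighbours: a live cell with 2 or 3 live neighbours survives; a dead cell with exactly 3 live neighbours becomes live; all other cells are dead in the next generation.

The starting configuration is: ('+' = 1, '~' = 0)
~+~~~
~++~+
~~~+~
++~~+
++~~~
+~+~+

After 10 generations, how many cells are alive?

k=0  ~+~~~
~++~+
~~~+~
++~~+
++~~~
+~+~+
k=1  ~~~~+
++++~
~~~+~
~++~+
~~++~
~~+~+
k=2  ~~~~+
++++~
~~~~~
~+~~+
+~~~+
~~+~+
k=3  ~~~~+
+++++
~~~++
~~~~+
~+~~+
~~~~+
k=4  ~++~~
~++~~
~+~~~
~~~~+
~~~++
~~~++
k=5  ++~~~
+~~~~
+++~~
+~~++
+~~~~
+~~~+
k=6  ~+~~~
~~+~+
~~++~
~~++~
~+~+~
~~~~+
k=7  +~~+~
~++~~
~+~~+
~+~~+
~~~++
+~+~~
k=8  +~~++
~++++
~+~+~
~~+~+
~++++
+++~~
k=9  ~~~~~
~+~~~
~+~~~
~~~~+
~~~~+
~~~~~
k=10  ~~~~~
~~~~~
+~~~~
+~~~~
~~~~~
~~~~~

2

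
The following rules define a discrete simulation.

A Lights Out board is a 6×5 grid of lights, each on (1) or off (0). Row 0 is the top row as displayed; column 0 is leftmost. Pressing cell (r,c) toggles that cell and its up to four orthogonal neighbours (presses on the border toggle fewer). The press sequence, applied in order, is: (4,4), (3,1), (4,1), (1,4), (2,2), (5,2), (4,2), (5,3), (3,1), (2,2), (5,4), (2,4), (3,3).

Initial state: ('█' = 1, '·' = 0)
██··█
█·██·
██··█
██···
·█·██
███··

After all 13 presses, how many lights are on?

19

t=0: ██··█
█·██·
██··█
██···
·█·██
███··
t=1: ██··█
█·██·
██··█
██··█
·█···
███·█
t=2: ██··█
█·██·
█···█
··█·█
·····
███·█
t=3: ██··█
█·██·
█···█
·██·█
███··
█·█·█
t=4: ██···
█·█·█
█····
·██·█
███··
█·█·█
t=5: ██···
█···█
████·
·█··█
███··
█·█·█
t=6: ██···
█···█
████·
·█··█
██···
██·██
t=7: ██···
█···█
████·
·██·█
█·██·
█████
t=8: ██···
█···█
████·
·██·█
█·█··
██···
t=9: ██···
█···█
█·██·
█···█
███··
██···
t=10: ██···
█·█·█
██···
█·█·█
███··
██···
t=11: ██···
█·█·█
██···
█·█·█
███·█
██·██
t=12: ██···
█·█··
██·██
█·█··
███·█
██·██
t=13: ██···
█·█··
██··█
█··██
█████
██·██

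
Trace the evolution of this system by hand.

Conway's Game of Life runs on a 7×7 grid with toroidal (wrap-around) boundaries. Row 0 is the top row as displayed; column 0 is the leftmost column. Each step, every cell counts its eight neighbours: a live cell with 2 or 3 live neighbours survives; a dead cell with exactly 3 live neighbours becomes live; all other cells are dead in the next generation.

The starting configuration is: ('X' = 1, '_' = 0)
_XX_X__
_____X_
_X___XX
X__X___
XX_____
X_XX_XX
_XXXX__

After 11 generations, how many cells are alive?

gen 0: _XX_X__
_____X_
_X___XX
X__X___
XX_____
X_XX_XX
_XXXX__
gen 1: _X__XX_
XXX_XXX
X___XXX
__X____
___XX__
_____XX
______X
gen 2: _XXXX__
__X____
__X_X__
______X
___XXX_
____XXX
X___X_X
gen 3: XXX_XX_
____X__
___X___
_______
___X___
X______
XXX___X
gen 4: __X_XX_
_XX_XX_
_______
_______
_______
X_X___X
__XX_X_
gen 5: ______X
_XX_XX_
_______
_______
_______
_XXX__X
__X__X_
gen 6: _XXXX_X
_____X_
_______
_______
__X____
_XXX___
XXXX_XX
gen 7: _______
__XXXX_
_______
_______
_XXX___
____X_X
_____XX
gen 8: ___X__X
___XX__
___XX__
__X____
__XX___
X_XXX_X
_____XX
gen 9: ___X__X
__X__X_
__X_X__
__X_X__
____X__
XXX_X_X
__X____
gen 10: __XX___
__X_XX_
_XX_XX_
____XX_
X_X_X__
XXX__X_
__X__XX
gen 11: _XX___X
_____X_
_XX___X
__X___X
X_X_X__
X_X_XX_
X___XXX

20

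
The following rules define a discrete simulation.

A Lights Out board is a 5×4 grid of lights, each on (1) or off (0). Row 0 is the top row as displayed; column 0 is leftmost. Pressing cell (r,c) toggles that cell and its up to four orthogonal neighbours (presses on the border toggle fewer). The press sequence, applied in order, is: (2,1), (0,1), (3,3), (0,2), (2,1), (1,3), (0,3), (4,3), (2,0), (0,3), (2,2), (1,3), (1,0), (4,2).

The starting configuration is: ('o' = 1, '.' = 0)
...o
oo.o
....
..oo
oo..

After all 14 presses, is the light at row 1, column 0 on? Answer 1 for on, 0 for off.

0) ...o
oo.o
....
..oo
oo..
1) ...o
o..o
ooo.
.ooo
oo..
2) oooo
oo.o
ooo.
.ooo
oo..
3) oooo
oo.o
oooo
.o..
oo.o
4) o...
oooo
oooo
.o..
oo.o
5) o...
o.oo
...o
....
oo.o
6) o..o
o...
....
....
oo.o
7) o.o.
o..o
....
....
oo.o
8) o.o.
o..o
....
...o
ooo.
9) o.o.
...o
oo..
o..o
ooo.
10) o..o
....
oo..
o..o
ooo.
11) o..o
..o.
o.oo
o.oo
ooo.
12) o...
...o
o.o.
o.oo
ooo.
13) ....
oo.o
..o.
o.oo
ooo.
14) ....
oo.o
..o.
o..o
o..o

1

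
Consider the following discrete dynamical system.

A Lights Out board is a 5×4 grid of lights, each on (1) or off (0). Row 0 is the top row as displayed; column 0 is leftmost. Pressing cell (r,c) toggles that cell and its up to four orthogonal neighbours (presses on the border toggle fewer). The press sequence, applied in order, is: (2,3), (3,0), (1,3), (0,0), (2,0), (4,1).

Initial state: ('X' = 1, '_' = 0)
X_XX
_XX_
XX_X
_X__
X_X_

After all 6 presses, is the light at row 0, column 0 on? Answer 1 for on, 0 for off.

0

gen 0: X_XX
_XX_
XX_X
_X__
X_X_
gen 1: X_XX
_XXX
XXX_
_X_X
X_X_
gen 2: X_XX
_XXX
_XX_
X__X
__X_
gen 3: X_X_
_X__
_XXX
X__X
__X_
gen 4: _XX_
XX__
_XXX
X__X
__X_
gen 5: _XX_
_X__
X_XX
___X
__X_
gen 6: _XX_
_X__
X_XX
_X_X
XX__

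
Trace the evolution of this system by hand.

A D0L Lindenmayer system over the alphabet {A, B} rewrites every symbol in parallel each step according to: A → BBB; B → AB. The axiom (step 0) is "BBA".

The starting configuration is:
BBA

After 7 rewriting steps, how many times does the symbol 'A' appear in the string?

k=0  BBA
k=1  ABABBBB
k=2  BBBABBBBABABABAB
k=3  ABABABBBBABABABABBBBABBBBABBBBABBBBAB
k=4  BBBABBBBABBBBABABABABBBBABBBBABBBBABBBBABABABABBBBABABABABBBBABABABABBBBABABABABBBBAB
k=5  ABABABBBBABABABABBBBABABABABBBBABBBBABBBBABBBBABABABABBBBA…BBBBABBBBABBBBABBBBABABABABBBBABBBBABBBBABBBBABABABABBBBAB  (len 196)
k=6  BBBABBBBABBBBABABABABBBBABBBBABBBBABBBBABABABABBBBABBBBABB…BABABBBBABABABABBBBABABABABBBBABBBBABBBBABBBBABABABABBBBAB  (len 451)
k=7  ABABABBBBABABABABBBBABABABABBBBABBBBABBBBABBBBABABABABBBBA…BABABBBBABABABABBBBABABABABBBBABBBBABBBBABBBBABABABABBBBAB  (len 1039)

314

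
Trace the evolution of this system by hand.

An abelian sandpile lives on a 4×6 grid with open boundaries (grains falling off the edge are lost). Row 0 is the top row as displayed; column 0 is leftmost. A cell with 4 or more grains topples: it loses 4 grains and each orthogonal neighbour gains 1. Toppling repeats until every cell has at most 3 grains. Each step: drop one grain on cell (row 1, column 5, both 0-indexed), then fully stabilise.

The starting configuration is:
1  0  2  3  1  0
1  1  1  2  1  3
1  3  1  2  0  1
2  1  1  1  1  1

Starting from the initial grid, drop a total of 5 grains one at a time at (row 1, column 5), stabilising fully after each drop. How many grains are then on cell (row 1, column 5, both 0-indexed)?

0) 1  0  2  3  1  0
1  1  1  2  1  3
1  3  1  2  0  1
2  1  1  1  1  1
1) 1  0  2  3  1  1
1  1  1  2  2  0
1  3  1  2  0  2
2  1  1  1  1  1
2) 1  0  2  3  1  1
1  1  1  2  2  1
1  3  1  2  0  2
2  1  1  1  1  1
3) 1  0  2  3  1  1
1  1  1  2  2  2
1  3  1  2  0  2
2  1  1  1  1  1
4) 1  0  2  3  1  1
1  1  1  2  2  3
1  3  1  2  0  2
2  1  1  1  1  1
5) 1  0  2  3  1  2
1  1  1  2  3  0
1  3  1  2  0  3
2  1  1  1  1  1

0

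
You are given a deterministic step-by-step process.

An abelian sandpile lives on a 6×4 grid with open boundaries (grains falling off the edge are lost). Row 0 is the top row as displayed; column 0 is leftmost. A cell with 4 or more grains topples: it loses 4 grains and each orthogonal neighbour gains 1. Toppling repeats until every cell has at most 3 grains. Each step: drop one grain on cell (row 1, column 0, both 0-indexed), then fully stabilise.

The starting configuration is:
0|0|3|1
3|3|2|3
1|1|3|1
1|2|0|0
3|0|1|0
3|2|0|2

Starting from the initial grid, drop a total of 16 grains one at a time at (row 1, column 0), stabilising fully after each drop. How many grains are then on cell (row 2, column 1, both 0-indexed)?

gen 0: 0|0|3|1
3|3|2|3
1|1|3|1
1|2|0|0
3|0|1|0
3|2|0|2
gen 1: 1|1|3|1
1|0|3|3
2|2|3|1
1|2|0|0
3|0|1|0
3|2|0|2
gen 2: 1|1|3|1
2|0|3|3
2|2|3|1
1|2|0|0
3|0|1|0
3|2|0|2
gen 3: 1|1|3|1
3|0|3|3
2|2|3|1
1|2|0|0
3|0|1|0
3|2|0|2
gen 4: 2|1|3|1
0|1|3|3
3|2|3|1
1|2|0|0
3|0|1|0
3|2|0|2
gen 5: 2|1|3|1
1|1|3|3
3|2|3|1
1|2|0|0
3|0|1|0
3|2|0|2
gen 6: 2|1|3|1
2|1|3|3
3|2|3|1
1|2|0|0
3|0|1|0
3|2|0|2
gen 7: 2|1|3|1
3|1|3|3
3|2|3|1
1|2|0|0
3|0|1|0
3|2|0|2
gen 8: 3|1|3|1
1|2|3|3
0|3|3|1
2|2|0|0
3|0|1|0
3|2|0|2
gen 9: 3|1|3|1
2|2|3|3
0|3|3|1
2|2|0|0
3|0|1|0
3|2|0|2
gen 10: 3|1|3|1
3|2|3|3
0|3|3|1
2|2|0|0
3|0|1|0
3|2|0|2
gen 11: 0|2|3|1
1|3|3|3
1|3|3|1
2|2|0|0
3|0|1|0
3|2|0|2
gen 12: 0|2|3|1
2|3|3|3
1|3|3|1
2|2|0|0
3|0|1|0
3|2|0|2
gen 13: 0|2|3|1
3|3|3|3
1|3|3|1
2|2|0|0
3|0|1|0
3|2|0|2
gen 14: 2|0|1|3
1|3|3|0
3|1|1|3
2|3|1|0
3|0|1|0
3|2|0|2
gen 15: 2|0|1|3
2|3|3|0
3|1|1|3
2|3|1|0
3|0|1|0
3|2|0|2
gen 16: 2|0|1|3
3|3|3|0
3|1|1|3
2|3|1|0
3|0|1|0
3|2|0|2

1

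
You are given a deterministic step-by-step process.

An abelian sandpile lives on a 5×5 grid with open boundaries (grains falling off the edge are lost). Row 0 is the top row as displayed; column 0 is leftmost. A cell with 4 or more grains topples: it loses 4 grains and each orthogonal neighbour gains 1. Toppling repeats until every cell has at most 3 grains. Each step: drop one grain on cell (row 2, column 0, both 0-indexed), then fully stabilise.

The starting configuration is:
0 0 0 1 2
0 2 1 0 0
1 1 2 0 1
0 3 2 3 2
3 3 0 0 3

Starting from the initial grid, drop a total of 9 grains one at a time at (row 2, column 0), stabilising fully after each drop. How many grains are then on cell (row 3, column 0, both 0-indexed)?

gen 0: 0 0 0 1 2
0 2 1 0 0
1 1 2 0 1
0 3 2 3 2
3 3 0 0 3
gen 1: 0 0 0 1 2
0 2 1 0 0
2 1 2 0 1
0 3 2 3 2
3 3 0 0 3
gen 2: 0 0 0 1 2
0 2 1 0 0
3 1 2 0 1
0 3 2 3 2
3 3 0 0 3
gen 3: 0 0 0 1 2
1 2 1 0 0
0 2 2 0 1
1 3 2 3 2
3 3 0 0 3
gen 4: 0 0 0 1 2
1 2 1 0 0
1 2 2 0 1
1 3 2 3 2
3 3 0 0 3
gen 5: 0 0 0 1 2
1 2 1 0 0
2 2 2 0 1
1 3 2 3 2
3 3 0 0 3
gen 6: 0 0 0 1 2
1 2 1 0 0
3 2 2 0 1
1 3 2 3 2
3 3 0 0 3
gen 7: 0 0 0 1 2
2 2 1 0 0
0 3 2 0 1
2 3 2 3 2
3 3 0 0 3
gen 8: 0 0 0 1 2
2 2 1 0 0
1 3 2 0 1
2 3 2 3 2
3 3 0 0 3
gen 9: 0 0 0 1 2
2 2 1 0 0
2 3 2 0 1
2 3 2 3 2
3 3 0 0 3

2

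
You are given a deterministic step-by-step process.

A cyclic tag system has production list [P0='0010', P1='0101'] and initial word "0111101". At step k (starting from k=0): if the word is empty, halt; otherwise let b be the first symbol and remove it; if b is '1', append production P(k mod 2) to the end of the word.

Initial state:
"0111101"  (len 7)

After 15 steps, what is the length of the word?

24

step 0: "0111101"  (len 7)
step 1: "111101"  (len 6)
step 2: "111010101"  (len 9)
step 3: "110101010010"  (len 12)
step 4: "101010100100101"  (len 15)
step 5: "010101001001010010"  (len 18)
step 6: "10101001001010010"  (len 17)
step 7: "01010010010100100010"  (len 20)
step 8: "1010010010100100010"  (len 19)
step 9: "0100100101001000100010"  (len 22)
step 10: "100100101001000100010"  (len 21)
step 11: "001001010010001000100010"  (len 24)
step 12: "01001010010001000100010"  (len 23)
step 13: "1001010010001000100010"  (len 22)
step 14: "0010100100010001000100101"  (len 25)
step 15: "010100100010001000100101"  (len 24)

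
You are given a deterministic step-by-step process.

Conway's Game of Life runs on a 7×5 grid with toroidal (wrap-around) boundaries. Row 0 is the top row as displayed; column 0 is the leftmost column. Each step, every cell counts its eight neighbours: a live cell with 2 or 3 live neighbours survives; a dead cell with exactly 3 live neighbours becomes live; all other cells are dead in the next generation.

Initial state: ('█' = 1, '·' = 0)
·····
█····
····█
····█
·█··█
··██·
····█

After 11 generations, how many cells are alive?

12

k=0  ·····
█····
····█
····█
·█··█
··██·
····█
k=1  ·····
·····
█···█
···██
█·█·█
█·███
···█·
k=2  ·····
·····
█··██
·█···
··█··
█·█··
··██·
k=3  ·····
····█
█···█
█████
··█··
··█··
·███·
k=4  ··██·
█···█
··█··
··█··
█···█
·····
·███·
k=5  █····
·██·█
·█·█·
·█·█·
·····
█████
·█·█·
k=6  █··██
·████
·█·██
·····
·····
██·██
···█·
k=7  ██···
·█···
·█··█
·····
█···█
█·███
·█···
k=8  ███··
·██··
█····
····█
██···
··██·
···█·
k=9  █··█·
··█··
██···
·█··█
█████
·████
···██
k=10  ··██·
█·█·█
███··
·····
·····
·····
·█···
k=11  █·███
█···█
█·███
·█···
·····
·····
··█··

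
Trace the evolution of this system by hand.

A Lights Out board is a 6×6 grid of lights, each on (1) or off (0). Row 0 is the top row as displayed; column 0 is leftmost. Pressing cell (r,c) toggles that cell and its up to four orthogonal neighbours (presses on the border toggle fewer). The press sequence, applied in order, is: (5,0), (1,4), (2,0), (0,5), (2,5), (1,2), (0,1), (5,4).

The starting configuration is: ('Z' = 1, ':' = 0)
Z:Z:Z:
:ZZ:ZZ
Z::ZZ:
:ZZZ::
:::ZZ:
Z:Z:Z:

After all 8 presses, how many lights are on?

[0] Z:Z:Z:
:ZZ:ZZ
Z::ZZ:
:ZZZ::
:::ZZ:
Z:Z:Z:
[1] Z:Z:Z:
:ZZ:ZZ
Z::ZZ:
:ZZZ::
Z::ZZ:
:ZZ:Z:
[2] Z:Z:::
:ZZZ::
Z::Z::
:ZZZ::
Z::ZZ:
:ZZ:Z:
[3] Z:Z:::
ZZZZ::
:Z:Z::
ZZZZ::
Z::ZZ:
:ZZ:Z:
[4] Z:Z:ZZ
ZZZZ:Z
:Z:Z::
ZZZZ::
Z::ZZ:
:ZZ:Z:
[5] Z:Z:ZZ
ZZZZ::
:Z:ZZZ
ZZZZ:Z
Z::ZZ:
:ZZ:Z:
[6] Z:::ZZ
Z:::::
:ZZZZZ
ZZZZ:Z
Z::ZZ:
:ZZ:Z:
[7] :ZZ:ZZ
ZZ::::
:ZZZZZ
ZZZZ:Z
Z::ZZ:
:ZZ:Z:
[8] :ZZ:ZZ
ZZ::::
:ZZZZZ
ZZZZ:Z
Z::Z::
:ZZZ:Z

22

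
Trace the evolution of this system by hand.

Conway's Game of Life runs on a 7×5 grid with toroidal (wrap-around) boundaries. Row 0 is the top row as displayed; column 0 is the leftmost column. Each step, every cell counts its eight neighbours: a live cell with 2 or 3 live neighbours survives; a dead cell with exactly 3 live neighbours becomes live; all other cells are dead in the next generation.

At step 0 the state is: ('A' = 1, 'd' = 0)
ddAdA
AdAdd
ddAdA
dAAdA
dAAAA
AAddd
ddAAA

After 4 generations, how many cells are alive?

3

[0] ddAdA
AdAdd
ddAdA
dAAdA
dAAAA
AAddd
ddAAA
[1] AdAdA
AdAdA
ddAdA
ddddA
ddddA
ddddd
ddAdA
[2] ddAdd
ddAdd
dAddA
AdddA
ddddd
dddAd
AAddA
[3] AdAAd
dAAAd
dAdAA
AdddA
ddddA
AdddA
AAAAA
[4] ddddd
ddddd
dAddd
ddddd
dddAd
ddAdd
ddddd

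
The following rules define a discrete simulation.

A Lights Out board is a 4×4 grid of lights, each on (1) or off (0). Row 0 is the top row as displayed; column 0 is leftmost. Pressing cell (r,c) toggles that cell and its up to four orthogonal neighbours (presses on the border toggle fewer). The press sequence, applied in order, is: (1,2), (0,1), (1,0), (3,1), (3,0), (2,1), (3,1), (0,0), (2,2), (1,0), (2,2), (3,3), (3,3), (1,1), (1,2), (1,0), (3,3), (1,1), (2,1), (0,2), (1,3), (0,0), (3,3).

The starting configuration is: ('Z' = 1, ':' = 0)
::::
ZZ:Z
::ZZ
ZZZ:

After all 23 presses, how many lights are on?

3

gen 0: ::::
ZZ:Z
::ZZ
ZZZ:
gen 1: ::Z:
Z:Z:
:::Z
ZZZ:
gen 2: ZZ::
ZZZ:
:::Z
ZZZ:
gen 3: :Z::
::Z:
Z::Z
ZZZ:
gen 4: :Z::
::Z:
ZZ:Z
::::
gen 5: :Z::
::Z:
:Z:Z
ZZ::
gen 6: :Z::
:ZZ:
Z:ZZ
Z:::
gen 7: :Z::
:ZZ:
ZZZZ
:ZZ:
gen 8: Z:::
ZZZ:
ZZZZ
:ZZ:
gen 9: Z:::
ZZ::
Z:::
:Z::
gen 10: ::::
::::
::::
:Z::
gen 11: ::::
::Z:
:ZZZ
:ZZ:
gen 12: ::::
::Z:
:ZZ:
:Z:Z
gen 13: ::::
::Z:
:ZZZ
:ZZ:
gen 14: :Z::
ZZ::
::ZZ
:ZZ:
gen 15: :ZZ:
Z:ZZ
:::Z
:ZZ:
gen 16: ZZZ:
:ZZZ
Z::Z
:ZZ:
gen 17: ZZZ:
:ZZZ
Z:::
:Z:Z
gen 18: Z:Z:
Z::Z
ZZ::
:Z:Z
gen 19: Z:Z:
ZZ:Z
::Z:
:::Z
gen 20: ZZ:Z
ZZZZ
::Z:
:::Z
gen 21: ZZ::
ZZ::
::ZZ
:::Z
gen 22: ::::
:Z::
::ZZ
:::Z
gen 23: ::::
:Z::
::Z:
::Z:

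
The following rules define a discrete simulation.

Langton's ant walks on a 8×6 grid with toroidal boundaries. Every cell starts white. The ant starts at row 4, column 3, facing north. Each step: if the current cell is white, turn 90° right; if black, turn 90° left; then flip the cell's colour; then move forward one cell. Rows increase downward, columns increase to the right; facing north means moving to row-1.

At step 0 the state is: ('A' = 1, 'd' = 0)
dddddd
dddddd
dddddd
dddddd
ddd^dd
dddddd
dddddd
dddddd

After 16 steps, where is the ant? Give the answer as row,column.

4,3

0) dddddd
dddddd
dddddd
dddddd
ddd^dd
dddddd
dddddd
dddddd
1) dddddd
dddddd
dddddd
dddddd
dddA>d
dddddd
dddddd
dddddd
2) dddddd
dddddd
dddddd
dddddd
dddAAd
ddddvd
dddddd
dddddd
3) dddddd
dddddd
dddddd
dddddd
dddAAd
ddd<Ad
dddddd
dddddd
4) dddddd
dddddd
dddddd
dddddd
ddd^Ad
dddAAd
dddddd
dddddd
5) dddddd
dddddd
dddddd
dddddd
dd<dAd
dddAAd
dddddd
dddddd
6) dddddd
dddddd
dddddd
dd^ddd
ddAdAd
dddAAd
dddddd
dddddd
7) dddddd
dddddd
dddddd
ddA>dd
ddAdAd
dddAAd
dddddd
dddddd
8) dddddd
dddddd
dddddd
ddAAdd
ddAvAd
dddAAd
dddddd
dddddd
9) dddddd
dddddd
dddddd
ddAAdd
dd<AAd
dddAAd
dddddd
dddddd
10) dddddd
dddddd
dddddd
ddAAdd
dddAAd
ddvAAd
dddddd
dddddd
11) dddddd
dddddd
dddddd
ddAAdd
dddAAd
d<AAAd
dddddd
dddddd
12) dddddd
dddddd
dddddd
ddAAdd
d^dAAd
dAAAAd
dddddd
dddddd
13) dddddd
dddddd
dddddd
ddAAdd
dA>AAd
dAAAAd
dddddd
dddddd
14) dddddd
dddddd
dddddd
ddAAdd
dAAAAd
dAvAAd
dddddd
dddddd
15) dddddd
dddddd
dddddd
ddAAdd
dAAAAd
dAd>Ad
dddddd
dddddd
16) dddddd
dddddd
dddddd
ddAAdd
dAA^Ad
dAddAd
dddddd
dddddd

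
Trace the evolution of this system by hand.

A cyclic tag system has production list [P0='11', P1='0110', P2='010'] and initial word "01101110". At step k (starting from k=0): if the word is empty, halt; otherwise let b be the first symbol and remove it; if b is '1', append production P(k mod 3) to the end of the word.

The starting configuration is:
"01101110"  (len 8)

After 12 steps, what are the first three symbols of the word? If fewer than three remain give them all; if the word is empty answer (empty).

k=0  "01101110"  (len 8)
k=1  "1101110"  (len 7)
k=2  "1011100110"  (len 10)
k=3  "011100110010"  (len 12)
k=4  "11100110010"  (len 11)
k=5  "11001100100110"  (len 14)
k=6  "1001100100110010"  (len 16)
k=7  "00110010011001011"  (len 17)
k=8  "0110010011001011"  (len 16)
k=9  "110010011001011"  (len 15)
k=10  "1001001100101111"  (len 16)
k=11  "0010011001011110110"  (len 19)
k=12  "010011001011110110"  (len 18)

010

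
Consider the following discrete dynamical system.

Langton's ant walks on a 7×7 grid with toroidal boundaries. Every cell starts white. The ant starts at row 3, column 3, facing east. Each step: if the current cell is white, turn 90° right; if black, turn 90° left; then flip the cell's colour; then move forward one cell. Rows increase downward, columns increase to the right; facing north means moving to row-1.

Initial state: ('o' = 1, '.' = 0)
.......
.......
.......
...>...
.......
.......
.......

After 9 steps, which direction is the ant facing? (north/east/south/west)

t=0: .......
.......
.......
...>...
.......
.......
.......
t=1: .......
.......
.......
...o...
...v...
.......
.......
t=2: .......
.......
.......
...o...
..<o...
.......
.......
t=3: .......
.......
.......
..^o...
..oo...
.......
.......
t=4: .......
.......
.......
..o>...
..oo...
.......
.......
t=5: .......
.......
...^...
..o....
..oo...
.......
.......
t=6: .......
.......
...o>..
..o....
..oo...
.......
.......
t=7: .......
.......
...oo..
..o.v..
..oo...
.......
.......
t=8: .......
.......
...oo..
..o<o..
..oo...
.......
.......
t=9: .......
.......
...^o..
..ooo..
..oo...
.......
.......

north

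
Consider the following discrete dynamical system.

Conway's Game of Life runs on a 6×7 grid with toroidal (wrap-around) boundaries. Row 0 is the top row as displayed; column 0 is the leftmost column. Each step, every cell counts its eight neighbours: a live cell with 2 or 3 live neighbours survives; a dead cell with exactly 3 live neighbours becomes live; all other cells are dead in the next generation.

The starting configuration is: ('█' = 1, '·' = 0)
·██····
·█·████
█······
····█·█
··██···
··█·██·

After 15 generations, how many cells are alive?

13

[0] ·██····
·█·████
█······
····█·█
··██···
··█·██·
[1] ██····█
·█·████
█··█···
···█···
··█····
····█··
[2] ·███··█
·█·███·
█··█·██
··██···
···█···
██·····
[3] ···█·██
·█·····
██···██
··██··█
·█·█···
██·█···
[4] ·█··█·█
·██·█··
·█···██
···████
·█·██··
██·█··█
[5] ····█·█
·████·█
·█····█
···█··█
·█·····
·█·█··█
[6] ·█··█·█
·████·█
·█··█·█
··█····
·······
··█··█·
[7] ·█··█·█
·█··█·█
·█··█··
·······
·······
·····█·
[8] ····█·█
·████··
█····█·
·······
·······
·····█·
[9] ··█·█··
█████·█
·████··
·······
·······
·····█·
[10] █·█·█·█
█······
····██·
··██···
·······
·······
[11] ██····█
██·██··
···██··
···██··
·······
·······
[12] ·██···█
·█·████
·····█·
···██··
·······
█······
[13] ·████·█
·█·██·█
··█···█
····█··
·······
██·····
[14] ····█·█
·█··█·█
█·█·█··
·······
·······
██·█···
[15] ·████·█
·█··█·█
██·█·█·
·······
·······
█······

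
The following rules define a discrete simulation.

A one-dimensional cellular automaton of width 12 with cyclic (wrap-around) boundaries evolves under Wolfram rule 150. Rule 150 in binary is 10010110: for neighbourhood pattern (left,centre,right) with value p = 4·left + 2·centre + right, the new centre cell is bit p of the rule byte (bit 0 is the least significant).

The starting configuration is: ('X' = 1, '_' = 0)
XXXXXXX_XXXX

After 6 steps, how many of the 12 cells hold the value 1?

9

k=0  XXXXXXX_XXXX
k=1  XXXXXX___XXX
k=2  XXXXX_X_X_XX
k=3  XXXX__X_X__X
k=4  XXX_XXX_XXX_
k=5  _X___X___X__
k=6  XXX_XXX_XXX_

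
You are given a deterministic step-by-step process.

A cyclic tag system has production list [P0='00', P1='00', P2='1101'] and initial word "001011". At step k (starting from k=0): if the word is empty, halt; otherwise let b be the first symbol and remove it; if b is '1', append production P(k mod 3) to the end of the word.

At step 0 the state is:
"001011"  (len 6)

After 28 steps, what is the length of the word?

0) "001011"  (len 6)
1) "01011"  (len 5)
2) "1011"  (len 4)
3) "0111101"  (len 7)
4) "111101"  (len 6)
5) "1110100"  (len 7)
6) "1101001101"  (len 10)
7) "10100110100"  (len 11)
8) "010011010000"  (len 12)
9) "10011010000"  (len 11)
10) "001101000000"  (len 12)
11) "01101000000"  (len 11)
12) "1101000000"  (len 10)
13) "10100000000"  (len 11)
14) "010000000000"  (len 12)
15) "10000000000"  (len 11)
16) "000000000000"  (len 12)
17) "00000000000"  (len 11)
18) "0000000000"  (len 10)
19) "000000000"  (len 9)
20) "00000000"  (len 8)
21) "0000000"  (len 7)
22) "000000"  (len 6)
23) "00000"  (len 5)
24) "0000"  (len 4)
25) "000"  (len 3)
26) "00"  (len 2)
27) "0"  (len 1)
28) (halted — word empty)

0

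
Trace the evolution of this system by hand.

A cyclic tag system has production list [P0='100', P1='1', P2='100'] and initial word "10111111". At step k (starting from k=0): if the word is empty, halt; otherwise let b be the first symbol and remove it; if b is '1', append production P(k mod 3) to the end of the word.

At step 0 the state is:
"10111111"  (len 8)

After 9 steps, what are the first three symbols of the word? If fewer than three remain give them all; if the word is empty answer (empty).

step 0: "10111111"  (len 8)
step 1: "0111111100"  (len 10)
step 2: "111111100"  (len 9)
step 3: "11111100100"  (len 11)
step 4: "1111100100100"  (len 13)
step 5: "1111001001001"  (len 13)
step 6: "111001001001100"  (len 15)
step 7: "11001001001100100"  (len 17)
step 8: "10010010011001001"  (len 17)
step 9: "0010010011001001100"  (len 19)

001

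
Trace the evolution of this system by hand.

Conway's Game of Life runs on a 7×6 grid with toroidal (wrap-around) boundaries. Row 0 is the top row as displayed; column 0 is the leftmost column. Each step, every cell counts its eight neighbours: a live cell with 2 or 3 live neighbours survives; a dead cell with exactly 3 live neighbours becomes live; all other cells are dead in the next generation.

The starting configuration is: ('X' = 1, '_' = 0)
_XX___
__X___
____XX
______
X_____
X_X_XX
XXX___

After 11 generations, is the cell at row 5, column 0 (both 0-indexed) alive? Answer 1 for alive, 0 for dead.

[0] _XX___
__X___
____XX
______
X_____
X_X_XX
XXX___
[1] X__X__
_XXX__
______
_____X
XX____
__XX__
______
[2] _X_X__
_XXX__
__X___
X_____
XXX___
_XX___
__XX__
[3] _X__X_
_X_X__
__XX__
X_X___
X_X___
X_____
___X__
[4] ___XX_
_X_XX_
___X__
__X___
X____X
_X____
______
[5] __XXX_
______
___XX_
______
XX____
X_____
______
[6] ___X__
__X___
______
______
XX____
XX____
___X__
[7] __XX__
______
______
______
XX____
XXX___
__X___
[8] __XX__
______
______
______
X_X___
X_X___
______
[9] ______
______
______
______
______
______
_XXX__
[10] __X___
______
______
______
______
__X___
__X___
[11] ______
______
______
______
______
______
_XXX__

0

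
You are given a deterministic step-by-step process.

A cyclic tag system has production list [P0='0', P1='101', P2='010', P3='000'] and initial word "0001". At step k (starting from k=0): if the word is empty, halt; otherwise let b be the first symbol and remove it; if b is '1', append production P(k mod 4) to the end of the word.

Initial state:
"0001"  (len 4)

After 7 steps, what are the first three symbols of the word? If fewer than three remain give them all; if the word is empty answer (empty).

gen 0: "0001"  (len 4)
gen 1: "001"  (len 3)
gen 2: "01"  (len 2)
gen 3: "1"  (len 1)
gen 4: "000"  (len 3)
gen 5: "00"  (len 2)
gen 6: "0"  (len 1)
gen 7: (halted — word empty)

(empty)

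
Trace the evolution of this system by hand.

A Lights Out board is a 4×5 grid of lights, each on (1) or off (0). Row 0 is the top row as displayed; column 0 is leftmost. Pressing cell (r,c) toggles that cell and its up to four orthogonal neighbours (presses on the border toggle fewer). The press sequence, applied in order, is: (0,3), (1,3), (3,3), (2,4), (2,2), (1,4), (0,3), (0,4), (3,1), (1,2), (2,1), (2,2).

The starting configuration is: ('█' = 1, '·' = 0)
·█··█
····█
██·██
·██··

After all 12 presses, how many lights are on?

gen 0: ·█··█
····█
██·██
·██··
gen 1: ·███·
···██
██·██
·██··
gen 2: ·██··
··█··
██··█
·██··
gen 3: ·██··
··█··
██·██
·█·██
gen 4: ·██··
··█·█
██···
·█·█·
gen 5: ·██··
····█
█·██·
·███·
gen 6: ·██·█
···█·
█·███
·███·
gen 7: ·█·█·
·····
█·███
·███·
gen 8: ·█··█
····█
█·███
·███·
gen 9: ·█··█
····█
█████
█··█·
gen 10: ·██·█
·████
██·██
█··█·
gen 11: ·██·█
··███
··███
██·█·
gen 12: ·██·█
···██
·█··█
████·

11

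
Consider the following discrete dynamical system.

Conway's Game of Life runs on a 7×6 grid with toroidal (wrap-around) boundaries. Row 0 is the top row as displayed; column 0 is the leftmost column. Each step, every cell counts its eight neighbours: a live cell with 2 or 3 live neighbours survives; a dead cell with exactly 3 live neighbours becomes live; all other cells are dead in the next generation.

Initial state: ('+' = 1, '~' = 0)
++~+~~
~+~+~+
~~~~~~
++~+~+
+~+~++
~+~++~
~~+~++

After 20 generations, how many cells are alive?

t=0: ++~+~~
~+~+~+
~~~~~~
++~+~+
+~+~++
~+~++~
~~+~++
t=1: ~+~+~~
~+~~+~
~+~~~+
~+++~~
~~~~~~
~+~~~~
~~~~~+
t=2: +~+~+~
~+~~+~
~+~++~
+++~~~
~+~~~~
~~~~~~
+~+~~~
t=3: +~+~~~
++~~+~
~~~+++
+~~+~~
+++~~~
~+~~~~
~~~+~+
t=4: +~+++~
+++~+~
~+++~~
+~~+~~
+~+~~~
~+~~~~
+++~~~
t=5: ~~~~+~
+~~~+~
~~~~++
+~~+~~
+~+~~~
~~~~~~
+~~~~+
t=6: +~~~+~
~~~++~
+~~++~
++~++~
~+~~~~
++~~~+
~~~~~+
t=7: ~~~++~
~~~~~~
++~~~~
++~++~
~~~~+~
~+~~~+
~+~~+~
t=8: ~~~++~
~~~~~~
+++~~+
+++++~
~++++~
+~~~++
+~++++
t=9: ~~+~~~
++++++
~~~~++
~~~~~~
~~~~~~
~~~~~~
+++~~~
t=10: ~~~~+~
+++~~~
~++~~~
~~~~~~
~~~~~~
~+~~~~
~++~~~
t=11: +~~+~~
+~++~~
+~+~~~
~~~~~~
~~~~~~
~++~~~
~++~~~
t=12: +~~+~~
+~++~+
~~++~~
~~~~~~
~~~~~~
~++~~~
+~~+~~
t=13: +~~+~~
+~~~~+
~++++~
~~~~~~
~~~~~~
~++~~~
+~~+~~
t=14: ++~~+~
+~~~~+
++++++
~~++~~
~~~~~~
~++~~~
+~~+~~
t=15: ~+~~+~
~~~~~~
~~~~~~
+~~~~+
~+~+~~
~++~~~
+~~+~+
t=16: +~~~++
~~~~~~
~~~~~~
+~~~~~
~+~~~~
~+~++~
+~~+++
t=17: +~~+~~
~~~~~+
~~~~~~
~~~~~~
+++~~~
~+~+~~
~++~~~
t=18: +++~~~
~~~~~~
~~~~~~
~+~~~~
+++~~~
~~~+~~
++~+~~
t=19: +~+~~~
~+~~~~
~~~~~~
+++~~~
+++~~~
~~~+~~
+~~+~~
t=20: +~+~~~
~+~~~~
+~+~~~
+~+~~~
+~~+~~
+~~+~~
~+++~~

14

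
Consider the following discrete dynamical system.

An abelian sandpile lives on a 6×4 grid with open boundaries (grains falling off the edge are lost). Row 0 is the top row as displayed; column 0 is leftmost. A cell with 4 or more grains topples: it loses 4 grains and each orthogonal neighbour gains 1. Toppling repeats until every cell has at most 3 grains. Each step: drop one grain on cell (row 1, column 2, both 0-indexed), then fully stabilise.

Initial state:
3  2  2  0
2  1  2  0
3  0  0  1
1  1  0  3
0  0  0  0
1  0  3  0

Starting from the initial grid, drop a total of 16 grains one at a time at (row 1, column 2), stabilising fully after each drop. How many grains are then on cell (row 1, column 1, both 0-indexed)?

t=0: 3  2  2  0
2  1  2  0
3  0  0  1
1  1  0  3
0  0  0  0
1  0  3  0
t=1: 3  2  2  0
2  1  3  0
3  0  0  1
1  1  0  3
0  0  0  0
1  0  3  0
t=2: 3  2  3  0
2  2  0  1
3  0  1  1
1  1  0  3
0  0  0  0
1  0  3  0
t=3: 3  2  3  0
2  2  1  1
3  0  1  1
1  1  0  3
0  0  0  0
1  0  3  0
t=4: 3  2  3  0
2  2  2  1
3  0  1  1
1  1  0  3
0  0  0  0
1  0  3  0
t=5: 3  2  3  0
2  2  3  1
3  0  1  1
1  1  0  3
0  0  0  0
1  0  3  0
t=6: 3  3  0  1
2  3  1  2
3  0  2  1
1  1  0  3
0  0  0  0
1  0  3  0
t=7: 3  3  0  1
2  3  2  2
3  0  2  1
1  1  0  3
0  0  0  0
1  0  3  0
t=8: 3  3  0  1
2  3  3  2
3  0  2  1
1  1  0  3
0  0  0  0
1  0  3  0
t=9: 1  1  2  1
1  2  1  3
0  2  3  1
2  1  0  3
0  0  0  0
1  0  3  0
t=10: 1  1  2  1
1  2  2  3
0  2  3  1
2  1  0  3
0  0  0  0
1  0  3  0
t=11: 1  1  2  1
1  2  3  3
0  2  3  1
2  1  0  3
0  0  0  0
1  0  3  0
t=12: 1  1  3  2
1  3  2  0
0  3  0  3
2  1  1  3
0  0  0  0
1  0  3  0
t=13: 1  1  3  2
1  3  3  0
0  3  0  3
2  1  1  3
0  0  0  0
1  0  3  0
t=14: 1  3  0  3
2  1  2  1
1  0  2  3
2  2  1  3
0  0  0  0
1  0  3  0
t=15: 1  3  0  3
2  1  3  1
1  0  2  3
2  2  1  3
0  0  0  0
1  0  3  0
t=16: 1  3  1  3
2  2  0  2
1  0  3  3
2  2  1  3
0  0  0  0
1  0  3  0

2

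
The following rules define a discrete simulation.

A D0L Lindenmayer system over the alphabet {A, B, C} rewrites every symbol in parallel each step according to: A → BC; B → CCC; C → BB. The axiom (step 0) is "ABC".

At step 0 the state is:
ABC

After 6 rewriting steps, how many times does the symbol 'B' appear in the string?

288

0) ABC
1) BCCCCBB
2) CCCBBBBBBBBCCCCCC
3) BBBBBBCCCCCCCCCCCCCCCCCCCCCCCCBBBBBBBBBBBB
4) CCCCCCCCCCCCCCCCCCBBBBBBBBBBBBBBBBBBBBBBBBBBBBBBBBBBBBBBBBBBBBBBBBCCCCCCCCCCCCCCCCCCCCCCCCCCCCCCCCCCCC
5) BBBBBBBBBBBBBBBBBBBBBBBBBBBBBBBBBBBBCCCCCCCCCCCCCCCCCCCCCC…BBBBBBBBBBBBBBBBBBBBBBBBBBBBBBBBBBBBBBBBBBBBBBBBBBBBBBBBBB  (len 252)
6) CCCCCCCCCCCCCCCCCCCCCCCCCCCCCCCCCCCCCCCCCCCCCCCCCCCCCCCCCC…CCCCCCCCCCCCCCCCCCCCCCCCCCCCCCCCCCCCCCCCCCCCCCCCCCCCCCCCCC  (len 612)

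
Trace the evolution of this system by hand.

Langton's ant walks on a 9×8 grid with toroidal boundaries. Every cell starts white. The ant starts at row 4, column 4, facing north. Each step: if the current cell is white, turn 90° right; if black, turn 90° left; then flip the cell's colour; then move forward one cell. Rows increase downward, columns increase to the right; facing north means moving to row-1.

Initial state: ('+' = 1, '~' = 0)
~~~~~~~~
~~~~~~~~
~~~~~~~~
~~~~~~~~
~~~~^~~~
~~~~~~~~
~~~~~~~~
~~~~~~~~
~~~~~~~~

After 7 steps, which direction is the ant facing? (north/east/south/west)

east

k=0  ~~~~~~~~
~~~~~~~~
~~~~~~~~
~~~~~~~~
~~~~^~~~
~~~~~~~~
~~~~~~~~
~~~~~~~~
~~~~~~~~
k=1  ~~~~~~~~
~~~~~~~~
~~~~~~~~
~~~~~~~~
~~~~+>~~
~~~~~~~~
~~~~~~~~
~~~~~~~~
~~~~~~~~
k=2  ~~~~~~~~
~~~~~~~~
~~~~~~~~
~~~~~~~~
~~~~++~~
~~~~~v~~
~~~~~~~~
~~~~~~~~
~~~~~~~~
k=3  ~~~~~~~~
~~~~~~~~
~~~~~~~~
~~~~~~~~
~~~~++~~
~~~~<+~~
~~~~~~~~
~~~~~~~~
~~~~~~~~
k=4  ~~~~~~~~
~~~~~~~~
~~~~~~~~
~~~~~~~~
~~~~^+~~
~~~~++~~
~~~~~~~~
~~~~~~~~
~~~~~~~~
k=5  ~~~~~~~~
~~~~~~~~
~~~~~~~~
~~~~~~~~
~~~<~+~~
~~~~++~~
~~~~~~~~
~~~~~~~~
~~~~~~~~
k=6  ~~~~~~~~
~~~~~~~~
~~~~~~~~
~~~^~~~~
~~~+~+~~
~~~~++~~
~~~~~~~~
~~~~~~~~
~~~~~~~~
k=7  ~~~~~~~~
~~~~~~~~
~~~~~~~~
~~~+>~~~
~~~+~+~~
~~~~++~~
~~~~~~~~
~~~~~~~~
~~~~~~~~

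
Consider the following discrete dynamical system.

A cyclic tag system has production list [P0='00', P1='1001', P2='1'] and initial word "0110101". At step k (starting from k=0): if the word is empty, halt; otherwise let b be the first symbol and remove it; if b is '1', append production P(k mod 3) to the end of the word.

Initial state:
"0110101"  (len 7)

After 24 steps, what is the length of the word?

15

t=0: "0110101"  (len 7)
t=1: "110101"  (len 6)
t=2: "101011001"  (len 9)
t=3: "010110011"  (len 9)
t=4: "10110011"  (len 8)
t=5: "01100111001"  (len 11)
t=6: "1100111001"  (len 10)
t=7: "10011100100"  (len 11)
t=8: "00111001001001"  (len 14)
t=9: "0111001001001"  (len 13)
t=10: "111001001001"  (len 12)
t=11: "110010010011001"  (len 15)
t=12: "100100100110011"  (len 15)
t=13: "0010010011001100"  (len 16)
t=14: "010010011001100"  (len 15)
t=15: "10010011001100"  (len 14)
t=16: "001001100110000"  (len 15)
t=17: "01001100110000"  (len 14)
t=18: "1001100110000"  (len 13)
t=19: "00110011000000"  (len 14)
t=20: "0110011000000"  (len 13)
t=21: "110011000000"  (len 12)
t=22: "1001100000000"  (len 13)
t=23: "0011000000001001"  (len 16)
t=24: "011000000001001"  (len 15)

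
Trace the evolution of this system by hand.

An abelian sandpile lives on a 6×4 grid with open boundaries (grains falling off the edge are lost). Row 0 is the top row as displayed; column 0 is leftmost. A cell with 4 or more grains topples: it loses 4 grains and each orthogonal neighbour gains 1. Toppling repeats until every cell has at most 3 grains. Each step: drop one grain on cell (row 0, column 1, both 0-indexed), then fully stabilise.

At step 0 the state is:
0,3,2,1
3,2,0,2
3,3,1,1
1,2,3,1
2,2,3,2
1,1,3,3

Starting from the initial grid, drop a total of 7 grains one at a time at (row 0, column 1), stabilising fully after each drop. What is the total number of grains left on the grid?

44

0) 0,3,2,1
3,2,0,2
3,3,1,1
1,2,3,1
2,2,3,2
1,1,3,3
1) 1,0,3,1
3,3,0,2
3,3,1,1
1,2,3,1
2,2,3,2
1,1,3,3
2) 1,1,3,1
3,3,0,2
3,3,1,1
1,2,3,1
2,2,3,2
1,1,3,3
3) 1,2,3,1
3,3,0,2
3,3,1,1
1,2,3,1
2,2,3,2
1,1,3,3
4) 1,3,3,1
3,3,0,2
3,3,1,1
1,2,3,1
2,2,3,2
1,1,3,3
5) 3,2,0,2
1,2,2,2
1,1,2,1
2,3,3,1
2,2,3,2
1,1,3,3
6) 3,3,0,2
1,2,2,2
1,1,2,1
2,3,3,1
2,2,3,2
1,1,3,3
7) 0,1,1,2
2,3,2,2
1,1,2,1
2,3,3,1
2,2,3,2
1,1,3,3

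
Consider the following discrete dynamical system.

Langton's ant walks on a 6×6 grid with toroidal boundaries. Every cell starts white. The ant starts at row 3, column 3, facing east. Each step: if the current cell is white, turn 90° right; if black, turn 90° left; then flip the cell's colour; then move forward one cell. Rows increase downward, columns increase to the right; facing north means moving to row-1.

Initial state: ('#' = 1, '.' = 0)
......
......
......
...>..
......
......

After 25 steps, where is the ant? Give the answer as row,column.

2,1

step 0: ......
......
......
...>..
......
......
step 1: ......
......
......
...#..
...v..
......
step 2: ......
......
......
...#..
..<#..
......
step 3: ......
......
......
..^#..
..##..
......
step 4: ......
......
......
..#>..
..##..
......
step 5: ......
......
...^..
..#...
..##..
......
step 6: ......
......
...#>.
..#...
..##..
......
step 7: ......
......
...##.
..#.v.
..##..
......
step 8: ......
......
...##.
..#<#.
..##..
......
step 9: ......
......
...^#.
..###.
..##..
......
step 10: ......
......
..<.#.
..###.
..##..
......
step 11: ......
..^...
..#.#.
..###.
..##..
......
step 12: ......
..#>..
..#.#.
..###.
..##..
......
step 13: ......
..##..
..#v#.
..###.
..##..
......
step 14: ......
..##..
..<##.
..###.
..##..
......
step 15: ......
..##..
...##.
..v##.
..##..
......
step 16: ......
..##..
...##.
...>#.
..##..
......
step 17: ......
..##..
...^#.
....#.
..##..
......
step 18: ......
..##..
..<.#.
....#.
..##..
......
step 19: ......
..^#..
..#.#.
....#.
..##..
......
step 20: ......
.<.#..
..#.#.
....#.
..##..
......
step 21: .^....
.#.#..
..#.#.
....#.
..##..
......
step 22: .#>...
.#.#..
..#.#.
....#.
..##..
......
step 23: .##...
.#v#..
..#.#.
....#.
..##..
......
step 24: .##...
.<##..
..#.#.
....#.
..##..
......
step 25: .##...
..##..
.v#.#.
....#.
..##..
......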